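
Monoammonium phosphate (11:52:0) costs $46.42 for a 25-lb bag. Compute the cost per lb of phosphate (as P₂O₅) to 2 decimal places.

P₂O₅ in bag = 25 × 52% = 13 lb.
Cost per lb P₂O₅ = $46.42 / 13 = $3.5708.

$3.57 per lb P₂O₅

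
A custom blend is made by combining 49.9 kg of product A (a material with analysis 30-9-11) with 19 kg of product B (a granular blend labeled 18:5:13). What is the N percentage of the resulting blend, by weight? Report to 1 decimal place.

26.7% N

Total mass = 49.9 + 19 = 68.9 kg.
N mass = 30%×49.9 + 18%×19 = 18.39 kg.
% N = 18.39 / 68.9 = 26.6909%.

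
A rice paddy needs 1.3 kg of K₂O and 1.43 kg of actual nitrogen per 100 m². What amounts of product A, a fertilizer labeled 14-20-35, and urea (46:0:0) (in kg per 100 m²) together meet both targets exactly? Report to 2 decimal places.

3.71 kg product A, 1.98 kg urea

Let a = kg of product A, b = kg of urea (per 100 m²).
K₂O: 0.35·a + 0·b = 1.3
N: 0.14·a + 0.46·b = 1.43
Solving simultaneously: a = 3.71429, b = 1.97826.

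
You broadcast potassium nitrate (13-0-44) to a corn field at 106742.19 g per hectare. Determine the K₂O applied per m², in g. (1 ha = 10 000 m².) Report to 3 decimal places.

4.697 g K₂O per sq m

K₂O per hectare = 106742.19 × 44% = 46966.6 g.
Convert to per m²: 46966.6 × 0.0001 = 4.69666 g.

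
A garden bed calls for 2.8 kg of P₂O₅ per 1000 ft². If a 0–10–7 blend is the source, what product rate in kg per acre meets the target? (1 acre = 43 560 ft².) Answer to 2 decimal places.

Product per 1000 ft² = 2.8 / 10% = 28 kg.
Convert to per acre: 28 × 43.56 = 1219.68 kg.

1219.68 kg of product per acre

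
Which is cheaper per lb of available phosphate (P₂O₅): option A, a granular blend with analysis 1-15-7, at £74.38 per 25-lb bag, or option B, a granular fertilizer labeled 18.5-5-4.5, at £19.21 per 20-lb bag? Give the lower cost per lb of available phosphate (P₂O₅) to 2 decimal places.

option A: P₂O₅ per bag = 25 × 15% = 3.75 lb; cost = 74.38 / 3.75 = £19.8347/lb P₂O₅.
option B: P₂O₅ per bag = 20 × 5% = 1 lb; cost = 19.21 / 1 = £19.2100/lb P₂O₅.
option B is cheaper.

£19.21 per lb P₂O₅ (option B)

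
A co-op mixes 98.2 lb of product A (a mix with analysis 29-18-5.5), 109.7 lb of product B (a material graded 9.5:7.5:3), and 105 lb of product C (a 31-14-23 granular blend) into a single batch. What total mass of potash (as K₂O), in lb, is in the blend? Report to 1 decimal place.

32.8 lb K₂O

K₂O mass = 5.5%×98.2 + 3%×109.7 + 23%×105 = 32.842 lb.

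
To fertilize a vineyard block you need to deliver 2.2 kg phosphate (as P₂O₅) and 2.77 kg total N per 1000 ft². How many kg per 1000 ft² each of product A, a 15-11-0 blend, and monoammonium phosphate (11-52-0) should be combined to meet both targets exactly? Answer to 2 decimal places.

Let a = kg of product A, b = kg of monoammonium phosphate (per 1000 ft²).
P₂O₅: 0.11·a + 0.52·b = 2.2
N: 0.15·a + 0.11·b = 2.77
Solving simultaneously: a = 18.1851, b = 0.383915.

18.19 kg product A, 0.38 kg monoammonium phosphate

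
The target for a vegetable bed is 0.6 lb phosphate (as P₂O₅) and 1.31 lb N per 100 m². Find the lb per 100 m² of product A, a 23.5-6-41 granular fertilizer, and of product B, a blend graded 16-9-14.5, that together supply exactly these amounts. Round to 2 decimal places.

1.90 lb product A, 5.40 lb product B

Let a = lb of product A, b = lb of product B (per 100 m²).
P₂O₅: 0.06·a + 0.09·b = 0.6
N: 0.235·a + 0.16·b = 1.31
Eliminate b: (row1) − 0.09/0.16·(row2) → -0.0721875·a = -0.136875, so a = 1.8961.
Then b = (1.31 − 0.235·1.8961) / 0.16 = 5.4026.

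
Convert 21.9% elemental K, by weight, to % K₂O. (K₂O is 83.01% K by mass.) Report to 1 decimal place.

%K₂O = 21.9 / 0.8301 = 26.3824%.

26.4% K₂O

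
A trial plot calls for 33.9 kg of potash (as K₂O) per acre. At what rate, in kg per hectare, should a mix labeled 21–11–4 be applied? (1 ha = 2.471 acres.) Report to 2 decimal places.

Product per acre = 33.9 / 4% = 847.5 kg.
Convert to per hectare: 847.5 × 2.471 = 2094.173 kg.

2094.17 kg of product per hectare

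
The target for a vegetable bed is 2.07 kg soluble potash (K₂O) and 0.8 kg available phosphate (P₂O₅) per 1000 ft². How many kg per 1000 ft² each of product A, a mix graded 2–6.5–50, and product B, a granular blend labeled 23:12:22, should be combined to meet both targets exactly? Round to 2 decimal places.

1.58 kg product A, 5.81 kg product B

Per-1000 ft² balance (a = product A, b = product B):
K₂O: 0.5·a + 0.22·b = 2.07
P₂O₅: 0.065·a + 0.12·b = 0.8
Eliminate a: (row1) − 0.5/0.065·(row2) → -0.703077·b = -4.08385, so b = 5.80853.
Back-substitute: a = (2.07 − 0.22·5.80853) / 0.5 = 1.58425.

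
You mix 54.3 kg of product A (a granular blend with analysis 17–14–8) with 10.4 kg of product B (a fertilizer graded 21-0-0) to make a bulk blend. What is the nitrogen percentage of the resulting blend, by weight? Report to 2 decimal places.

Total mass = 54.3 + 10.4 = 64.7 kg.
N mass = 17%×54.3 + 21%×10.4 = 11.415 kg.
% N = 11.415 / 64.7 = 17.643%.

17.64% N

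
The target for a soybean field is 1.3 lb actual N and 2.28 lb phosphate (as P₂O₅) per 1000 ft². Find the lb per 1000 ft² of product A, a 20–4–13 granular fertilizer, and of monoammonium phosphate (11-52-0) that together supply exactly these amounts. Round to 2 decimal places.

Per-1000 ft² balance (a = product A, b = monoammonium phosphate):
N: 0.2·a + 0.11·b = 1.3
P₂O₅: 0.04·a + 0.52·b = 2.28
Solving simultaneously: a = 4.26908, b = 4.05622.

4.27 lb product A, 4.06 lb monoammonium phosphate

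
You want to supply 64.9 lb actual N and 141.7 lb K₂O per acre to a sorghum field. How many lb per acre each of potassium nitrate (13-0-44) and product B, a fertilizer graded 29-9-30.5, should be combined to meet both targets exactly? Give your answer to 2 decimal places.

Let a = lb of potassium nitrate, b = lb of product B (per acre).
N: 0.13·a + 0.29·b = 64.9
K₂O: 0.44·a + 0.305·b = 141.7
Eliminate a: (row1) − 0.13/0.44·(row2) → 0.199886·b = 23.0341, so b = 115.236.
Back-substitute: a = (64.9 − 0.29·115.236) / 0.13 = 242.166.

242.17 lb potassium nitrate, 115.24 lb product B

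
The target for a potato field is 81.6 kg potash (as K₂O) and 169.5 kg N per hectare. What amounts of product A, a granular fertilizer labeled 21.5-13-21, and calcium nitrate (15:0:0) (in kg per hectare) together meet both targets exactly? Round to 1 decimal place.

388.6 kg product A, 573.0 kg calcium nitrate

Per-hectare balance (a = product A, b = calcium nitrate):
K₂O: 0.21·a + 0·b = 81.6
N: 0.215·a + 0.15·b = 169.5
From row1: a = (81.6 − 0·b) / 0.21.
Into row2: 0.215·(81.6 − 0·b)/0.21 + 0.15·b = 169.5 → b = 573.048, a = 388.571.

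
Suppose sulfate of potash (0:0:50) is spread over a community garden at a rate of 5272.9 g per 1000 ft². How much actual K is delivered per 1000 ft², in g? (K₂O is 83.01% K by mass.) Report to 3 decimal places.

2188.517 g K per thousand sq ft

K₂O per 1000 ft² = 5272.9 × 50% = 2636.45 g.
Elemental K = 2636.45 × 0.8301 = 2188.5171 g per 1000 ft².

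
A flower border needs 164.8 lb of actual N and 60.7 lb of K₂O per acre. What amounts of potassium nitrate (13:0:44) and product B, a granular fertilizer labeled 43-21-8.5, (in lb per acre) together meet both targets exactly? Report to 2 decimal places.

Per-acre balance (a = potassium nitrate, b = product B):
N: 0.13·a + 0.43·b = 164.8
K₂O: 0.44·a + 0.085·b = 60.7
From row1: a = (164.8 − 0.43·b) / 0.13.
Into row2: 0.44·(164.8 − 0.43·b)/0.13 + 0.085·b = 60.7 → b = 362.734, a = 67.881.

67.88 lb potassium nitrate, 362.73 lb product B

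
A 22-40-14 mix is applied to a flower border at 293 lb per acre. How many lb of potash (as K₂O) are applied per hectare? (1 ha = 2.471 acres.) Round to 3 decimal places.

101.360 lb K₂O per hectare

K₂O per acre = 293 × 14% = 41.02 lb.
Convert to per hectare: 41.02 × 2.471 = 101.3604 lb.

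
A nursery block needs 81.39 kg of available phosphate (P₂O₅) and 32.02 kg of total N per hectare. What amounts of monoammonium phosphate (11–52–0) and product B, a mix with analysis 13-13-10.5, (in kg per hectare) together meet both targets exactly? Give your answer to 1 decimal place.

With a, b = kg per hectare of monoammonium phosphate and product B:
P₂O₅: 0.52·a + 0.13·b = 81.39
N: 0.11·a + 0.13·b = 32.02
From row1: a = (81.39 − 0.13·b) / 0.52.
Into row2: 0.11·(81.39 − 0.13·b)/0.52 + 0.13·b = 32.02 → b = 144.418, a = 120.415.

120.4 kg monoammonium phosphate, 144.4 kg product B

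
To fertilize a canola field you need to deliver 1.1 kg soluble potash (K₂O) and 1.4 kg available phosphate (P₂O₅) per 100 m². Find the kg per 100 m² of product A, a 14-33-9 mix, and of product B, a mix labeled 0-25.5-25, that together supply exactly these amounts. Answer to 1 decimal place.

1.2 kg product A, 4.0 kg product B

Let a = kg of product A, b = kg of product B (per 100 m²).
K₂O: 0.09·a + 0.25·b = 1.1
P₂O₅: 0.33·a + 0.255·b = 1.4
Eliminate a: (row1) − 0.09/0.33·(row2) → 0.180455·b = 0.718182, so b = 3.97985.
Back-substitute: a = (1.1 − 0.25·3.97985) / 0.09 = 1.16709.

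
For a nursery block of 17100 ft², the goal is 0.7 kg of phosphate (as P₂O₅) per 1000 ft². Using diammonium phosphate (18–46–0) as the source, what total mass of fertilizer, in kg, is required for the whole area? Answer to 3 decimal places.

Product per 1000 ft² = 0.7 / 46% = 1.52174 kg.
Total product = 1.52174 × 17100 / 1000 = 26.0217 kg.

26.022 kg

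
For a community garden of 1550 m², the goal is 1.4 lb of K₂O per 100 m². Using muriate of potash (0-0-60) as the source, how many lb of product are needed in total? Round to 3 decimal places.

Product per 100 m² = 1.4 / 60% = 2.33333 lb.
Total product = 2.33333 × 1550 / 100 = 36.1667 lb.

36.167 lb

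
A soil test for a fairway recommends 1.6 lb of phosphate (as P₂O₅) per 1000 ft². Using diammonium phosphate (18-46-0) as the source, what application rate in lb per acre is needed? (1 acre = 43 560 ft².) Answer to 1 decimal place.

151.5 lb of product per acre

Product per 1000 ft² = 1.6 / 46% = 3.47826 lb.
Convert to per acre: 3.47826 × 43.56 = 151.513 lb.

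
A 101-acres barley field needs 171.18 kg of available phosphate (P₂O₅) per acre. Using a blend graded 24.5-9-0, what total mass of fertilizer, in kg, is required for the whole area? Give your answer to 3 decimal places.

Product per acre = 171.18 / 9% = 1902 kg.
Total product = 1902 × 101 = 192102 kg.

192102.000 kg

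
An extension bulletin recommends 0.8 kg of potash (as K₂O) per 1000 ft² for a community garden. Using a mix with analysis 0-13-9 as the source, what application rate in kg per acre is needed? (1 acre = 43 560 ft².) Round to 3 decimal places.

Product per 1000 ft² = 0.8 / 9% = 8.88889 kg.
Convert to per acre: 8.88889 × 43.56 = 387.2 kg.

387.200 kg of product per acre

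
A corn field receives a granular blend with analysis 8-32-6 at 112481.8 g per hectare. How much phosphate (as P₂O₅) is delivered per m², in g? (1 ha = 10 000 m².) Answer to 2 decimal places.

P₂O₅ per hectare = 112481.8 × 32% = 35994.2 g.
Convert to per m²: 35994.2 × 0.0001 = 3.59942 g.

3.60 g P₂O₅ per sq m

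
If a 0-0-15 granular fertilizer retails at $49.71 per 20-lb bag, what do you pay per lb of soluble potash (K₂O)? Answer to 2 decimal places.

K₂O in bag = 20 × 15% = 3 lb.
Cost per lb K₂O = $49.71 / 3 = $16.5700.

$16.57 per lb K₂O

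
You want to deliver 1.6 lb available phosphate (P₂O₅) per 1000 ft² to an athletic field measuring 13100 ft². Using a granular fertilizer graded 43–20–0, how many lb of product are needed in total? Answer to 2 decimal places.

Product per 1000 ft² = 1.6 / 20% = 8 lb.
Total product = 8 × 13100 / 1000 = 104.8 lb.

104.80 lb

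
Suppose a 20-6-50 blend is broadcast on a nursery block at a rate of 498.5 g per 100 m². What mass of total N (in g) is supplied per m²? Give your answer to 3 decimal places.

nitrogen per 100 m² = 498.5 × 20% = 99.7 g.
Convert to per m²: 99.7 × 0.01 = 0.997 g.

0.997 g N per sq m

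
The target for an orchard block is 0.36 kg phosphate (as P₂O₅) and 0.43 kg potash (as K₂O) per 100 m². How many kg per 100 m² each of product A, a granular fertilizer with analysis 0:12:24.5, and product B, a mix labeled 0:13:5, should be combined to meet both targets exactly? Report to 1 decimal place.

1.5 kg product A, 1.4 kg product B

Per-100 m² balance (a = product A, b = product B):
P₂O₅: 0.12·a + 0.13·b = 0.36
K₂O: 0.245·a + 0.05·b = 0.43
From row1: a = (0.36 − 0.13·b) / 0.12.
Into row2: 0.245·(0.36 − 0.13·b)/0.12 + 0.05·b = 0.43 → b = 1.41586, a = 1.46615.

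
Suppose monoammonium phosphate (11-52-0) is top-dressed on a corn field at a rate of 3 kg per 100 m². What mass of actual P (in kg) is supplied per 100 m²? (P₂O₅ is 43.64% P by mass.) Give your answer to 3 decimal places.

P₂O₅ per 100 m² = 3 × 52% = 1.56 kg.
Elemental P = 1.56 × 0.4364 = 0.680784 kg per 100 m².

0.681 kg P per hundred sq m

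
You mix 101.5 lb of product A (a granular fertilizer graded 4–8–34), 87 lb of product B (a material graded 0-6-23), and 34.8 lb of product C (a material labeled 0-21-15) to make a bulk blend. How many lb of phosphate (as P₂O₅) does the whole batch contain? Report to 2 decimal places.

20.65 lb P₂O₅

P₂O₅ mass = 8%×101.5 + 6%×87 + 21%×34.8 = 20.648 lb.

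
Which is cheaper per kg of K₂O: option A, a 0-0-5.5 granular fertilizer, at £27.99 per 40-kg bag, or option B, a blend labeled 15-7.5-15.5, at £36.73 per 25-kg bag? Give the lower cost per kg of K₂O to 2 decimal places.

£9.48 per kg K₂O (option B)

option A: K₂O per bag = 40 × 5.5% = 2.2 kg; cost = 27.99 / 2.2 = £12.7227/kg K₂O.
option B: K₂O per bag = 25 × 15.5% = 3.875 kg; cost = 36.73 / 3.875 = £9.4787/kg K₂O.
option B is cheaper.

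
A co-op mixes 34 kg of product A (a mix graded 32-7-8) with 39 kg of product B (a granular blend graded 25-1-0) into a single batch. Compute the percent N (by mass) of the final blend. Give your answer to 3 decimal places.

Total mass = 34 + 39 = 73 kg.
N mass = 32%×34 + 25%×39 = 20.63 kg.
% N = 20.63 / 73 = 28.2603%.

28.260% N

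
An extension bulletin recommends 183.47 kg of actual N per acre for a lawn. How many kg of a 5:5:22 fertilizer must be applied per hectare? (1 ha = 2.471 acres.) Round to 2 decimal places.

Product per acre = 183.47 / 5% = 3669.4 kg.
Convert to per hectare: 3669.4 × 2.471 = 9067.087 kg.

9067.09 kg of product per hectare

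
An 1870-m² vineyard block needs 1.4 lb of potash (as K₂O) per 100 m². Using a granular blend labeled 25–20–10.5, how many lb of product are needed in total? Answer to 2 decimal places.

249.33 lb

Product per 100 m² = 1.4 / 10.5% = 13.3333 lb.
Total product = 13.3333 × 1870 / 100 = 249.333 lb.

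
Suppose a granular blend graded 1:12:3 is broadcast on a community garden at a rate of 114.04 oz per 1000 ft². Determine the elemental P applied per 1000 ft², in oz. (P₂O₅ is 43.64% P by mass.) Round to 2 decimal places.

5.97 oz P per thousand sq ft

P₂O₅ per 1000 ft² = 114.04 × 12% = 13.6848 oz.
Elemental P = 13.6848 × 0.4364 = 5.97205 oz per 1000 ft².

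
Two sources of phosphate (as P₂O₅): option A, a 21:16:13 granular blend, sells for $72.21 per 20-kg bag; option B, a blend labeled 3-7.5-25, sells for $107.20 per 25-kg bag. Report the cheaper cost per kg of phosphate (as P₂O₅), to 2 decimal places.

option A: P₂O₅ per bag = 20 × 16% = 3.2 kg; cost = 72.21 / 3.2 = $22.5656/kg P₂O₅.
option B: P₂O₅ per bag = 25 × 7.5% = 1.875 kg; cost = 107.20 / 1.875 = $57.1733/kg P₂O₅.
option A is cheaper.

$22.57 per kg P₂O₅ (option A)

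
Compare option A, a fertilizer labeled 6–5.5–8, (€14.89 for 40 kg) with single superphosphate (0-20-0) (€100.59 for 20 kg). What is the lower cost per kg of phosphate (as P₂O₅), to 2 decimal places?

option A: P₂O₅ per bag = 40 × 5.5% = 2.2 kg; cost = 14.89 / 2.2 = €6.7682/kg P₂O₅.
single superphosphate: P₂O₅ per bag = 20 × 20% = 4 kg; cost = 100.59 / 4 = €25.1475/kg P₂O₅.
option A is cheaper.

€6.77 per kg P₂O₅ (option A)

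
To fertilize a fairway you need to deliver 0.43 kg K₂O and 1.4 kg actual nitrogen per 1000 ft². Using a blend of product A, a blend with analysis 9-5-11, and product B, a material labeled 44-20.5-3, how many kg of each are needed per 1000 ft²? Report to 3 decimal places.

Per-1000 ft² balance (a = product A, b = product B):
K₂O: 0.11·a + 0.03·b = 0.43
N: 0.09·a + 0.44·b = 1.4
From row1: a = (0.43 − 0.03·b) / 0.11.
Into row2: 0.09·(0.43 − 0.03·b)/0.11 + 0.44·b = 1.4 → b = 2.52298, a = 3.22101.

3.221 kg product A, 2.523 kg product B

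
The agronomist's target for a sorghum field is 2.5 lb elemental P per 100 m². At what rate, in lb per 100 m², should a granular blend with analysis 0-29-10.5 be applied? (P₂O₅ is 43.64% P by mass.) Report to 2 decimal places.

19.75 lb of product per hundred sq m

As P₂O₅: 2.5 / 0.4364 = 5.72869 lb per 100 m².
Product per 100 m² = 5.72869 / 29% = 19.7541 lb.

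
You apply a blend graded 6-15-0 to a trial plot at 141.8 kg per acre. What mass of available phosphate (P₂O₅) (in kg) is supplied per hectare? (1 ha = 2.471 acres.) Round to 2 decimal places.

P₂O₅ per acre = 141.8 × 15% = 21.27 kg.
Convert to per hectare: 21.27 × 2.471 = 52.5582 kg.

52.56 kg P₂O₅ per hectare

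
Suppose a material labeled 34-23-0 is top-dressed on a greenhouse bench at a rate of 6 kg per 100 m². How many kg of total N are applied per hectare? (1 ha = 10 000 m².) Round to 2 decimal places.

204.00 kg N per hectare

nitrogen per 100 m² = 6 × 34% = 2.04 kg.
Convert to per hectare: 2.04 × 100 = 204 kg.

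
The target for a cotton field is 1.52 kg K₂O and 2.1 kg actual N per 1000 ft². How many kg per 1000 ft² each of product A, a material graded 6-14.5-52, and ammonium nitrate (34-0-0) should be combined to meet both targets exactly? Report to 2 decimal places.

Let a = kg of product A, b = kg of ammonium nitrate (per 1000 ft²).
K₂O: 0.52·a + 0·b = 1.52
N: 0.06·a + 0.34·b = 2.1
Solving simultaneously: a = 2.92308, b = 5.66063.

2.92 kg product A, 5.66 kg ammonium nitrate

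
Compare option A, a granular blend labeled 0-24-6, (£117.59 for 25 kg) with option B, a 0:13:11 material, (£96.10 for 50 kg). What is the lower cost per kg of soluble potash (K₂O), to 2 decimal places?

option A: K₂O per bag = 25 × 6% = 1.5 kg; cost = 117.59 / 1.5 = £78.3933/kg K₂O.
option B: K₂O per bag = 50 × 11% = 5.5 kg; cost = 96.10 / 5.5 = £17.4727/kg K₂O.
option B is cheaper.

£17.47 per kg K₂O (option B)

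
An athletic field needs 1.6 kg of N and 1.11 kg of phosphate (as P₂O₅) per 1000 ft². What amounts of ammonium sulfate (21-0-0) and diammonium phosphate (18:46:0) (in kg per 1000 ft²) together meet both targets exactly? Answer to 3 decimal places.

With a, b = kg per 1000 ft² of ammonium sulfate and diammonium phosphate:
N: 0.21·a + 0.18·b = 1.6
P₂O₅: 0·a + 0.46·b = 1.11
Solving simultaneously: a = 5.55072, b = 2.41304.

5.551 kg ammonium sulfate, 2.413 kg diammonium phosphate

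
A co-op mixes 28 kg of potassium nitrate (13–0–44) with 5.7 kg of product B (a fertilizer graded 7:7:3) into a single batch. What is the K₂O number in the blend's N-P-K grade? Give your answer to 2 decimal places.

37.07% K₂O

Total mass = 28 + 5.7 = 33.7 kg.
K₂O mass = 44%×28 + 3%×5.7 = 12.491 kg.
% K₂O = 12.491 / 33.7 = 37.0653%.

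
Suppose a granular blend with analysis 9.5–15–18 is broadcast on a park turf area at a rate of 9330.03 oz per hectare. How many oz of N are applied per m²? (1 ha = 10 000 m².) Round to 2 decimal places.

nitrogen per hectare = 9330.03 × 9.5% = 886.353 oz.
Convert to per m²: 886.353 × 0.0001 = 0.0886353 oz.

0.09 oz N per sq m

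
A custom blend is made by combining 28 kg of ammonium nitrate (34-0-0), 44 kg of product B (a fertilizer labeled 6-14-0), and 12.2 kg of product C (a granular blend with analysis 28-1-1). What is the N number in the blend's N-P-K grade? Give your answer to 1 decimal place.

18.5% N

Total mass = 28 + 44 + 12.2 = 84.2 kg.
N mass = 34%×28 + 6%×44 + 28%×12.2 = 15.576 kg.
% N = 15.576 / 84.2 = 18.4988%.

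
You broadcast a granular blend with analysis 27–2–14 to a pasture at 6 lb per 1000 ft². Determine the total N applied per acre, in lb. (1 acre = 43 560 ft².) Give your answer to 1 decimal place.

nitrogen per 1000 ft² = 6 × 27% = 1.62 lb.
Convert to per acre: 1.62 × 43.56 = 70.5672 lb.

70.6 lb N per acre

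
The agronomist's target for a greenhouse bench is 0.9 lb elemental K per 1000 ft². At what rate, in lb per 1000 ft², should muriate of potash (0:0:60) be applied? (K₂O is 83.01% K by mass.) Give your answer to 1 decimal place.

1.8 lb of product per thousand sq ft

As K₂O: 0.9 / 0.8301 = 1.08421 lb per 1000 ft².
Product per 1000 ft² = 1.08421 / 60% = 1.80701 lb.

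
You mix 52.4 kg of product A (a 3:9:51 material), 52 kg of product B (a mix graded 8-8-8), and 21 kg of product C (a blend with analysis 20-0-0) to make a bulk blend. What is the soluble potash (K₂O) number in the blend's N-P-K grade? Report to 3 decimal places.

Total mass = 52.4 + 52 + 21 = 125.4 kg.
K₂O mass = 51%×52.4 + 8%×52 + 0%×21 = 30.884 kg.
% K₂O = 30.884 / 125.4 = 24.6284%.

24.628% K₂O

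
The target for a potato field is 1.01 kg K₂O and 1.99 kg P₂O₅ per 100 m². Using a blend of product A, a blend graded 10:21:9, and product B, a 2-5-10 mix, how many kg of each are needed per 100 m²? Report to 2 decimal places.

Let a = kg of product A, b = kg of product B (per 100 m²).
K₂O: 0.09·a + 0.1·b = 1.01
P₂O₅: 0.21·a + 0.05·b = 1.99
From row1: a = (1.01 − 0.1·b) / 0.09.
Into row2: 0.21·(1.01 − 0.1·b)/0.09 + 0.05·b = 1.99 → b = 2, a = 9.

9.00 kg product A, 2.00 kg product B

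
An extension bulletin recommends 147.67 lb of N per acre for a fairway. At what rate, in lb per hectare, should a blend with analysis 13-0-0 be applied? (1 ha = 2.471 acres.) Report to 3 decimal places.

Product per acre = 147.67 / 13% = 1135.92 lb.
Convert to per hectare: 1135.92 × 2.471 = 2806.8659 lb.

2806.866 lb of product per hectare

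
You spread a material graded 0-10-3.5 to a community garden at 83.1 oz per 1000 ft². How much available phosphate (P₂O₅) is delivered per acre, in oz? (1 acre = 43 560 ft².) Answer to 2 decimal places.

P₂O₅ per 1000 ft² = 83.1 × 10% = 8.31 oz.
Convert to per acre: 8.31 × 43.56 = 361.984 oz.

361.98 oz P₂O₅ per acre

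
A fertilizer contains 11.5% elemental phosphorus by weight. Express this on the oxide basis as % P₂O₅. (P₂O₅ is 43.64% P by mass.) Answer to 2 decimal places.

%P₂O₅ = 11.5 / 0.4364 = 26.352%.

26.35% P₂O₅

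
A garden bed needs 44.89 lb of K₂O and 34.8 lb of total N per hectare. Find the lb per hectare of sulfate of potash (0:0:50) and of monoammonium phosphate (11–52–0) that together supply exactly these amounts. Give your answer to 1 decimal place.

With a, b = lb per hectare of sulfate of potash and monoammonium phosphate:
K₂O: 0.5·a + 0·b = 44.89
N: 0·a + 0.11·b = 34.8
Solving simultaneously: a = 89.78, b = 316.364.

89.8 lb sulfate of potash, 316.4 lb monoammonium phosphate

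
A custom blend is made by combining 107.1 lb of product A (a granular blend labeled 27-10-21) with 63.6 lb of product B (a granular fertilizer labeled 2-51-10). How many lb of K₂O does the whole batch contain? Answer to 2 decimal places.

K₂O mass = 21%×107.1 + 10%×63.6 = 28.851 lb.

28.85 lb K₂O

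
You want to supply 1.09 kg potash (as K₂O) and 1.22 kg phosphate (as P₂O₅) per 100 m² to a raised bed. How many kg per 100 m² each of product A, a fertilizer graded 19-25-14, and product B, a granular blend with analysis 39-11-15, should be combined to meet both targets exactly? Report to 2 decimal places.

2.86 kg product A, 4.60 kg product B

Per-100 m² balance (a = product A, b = product B):
K₂O: 0.14·a + 0.15·b = 1.09
P₂O₅: 0.25·a + 0.11·b = 1.22
Solving simultaneously: a = 2.8552, b = 4.60181.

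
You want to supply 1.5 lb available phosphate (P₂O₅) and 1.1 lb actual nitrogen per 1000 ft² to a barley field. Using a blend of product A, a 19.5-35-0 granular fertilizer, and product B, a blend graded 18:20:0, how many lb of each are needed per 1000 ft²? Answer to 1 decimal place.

Let a = lb of product A, b = lb of product B (per 1000 ft²).
P₂O₅: 0.35·a + 0.2·b = 1.5
N: 0.195·a + 0.18·b = 1.1
Eliminate b: (row1) − 0.2/0.18·(row2) → 0.133333·a = 0.277778, so a = 2.08333.
Then b = (1.1 − 0.195·2.08333) / 0.18 = 3.85417.

2.1 lb product A, 3.9 lb product B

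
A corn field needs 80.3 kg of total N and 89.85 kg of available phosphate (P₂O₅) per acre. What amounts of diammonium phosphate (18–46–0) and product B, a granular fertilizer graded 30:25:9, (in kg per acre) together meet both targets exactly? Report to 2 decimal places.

73.98 kg diammonium phosphate, 223.28 kg product B

Per-acre balance (a = diammonium phosphate, b = product B):
N: 0.18·a + 0.3·b = 80.3
P₂O₅: 0.46·a + 0.25·b = 89.85
Eliminate b: (row1) − 0.3/0.25·(row2) → -0.372·a = -27.52, so a = 73.9785.
Then b = (89.85 − 0.46·73.9785) / 0.25 = 223.2796.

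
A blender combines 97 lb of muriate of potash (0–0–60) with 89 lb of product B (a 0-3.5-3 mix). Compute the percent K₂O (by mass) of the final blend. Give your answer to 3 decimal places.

Total mass = 97 + 89 = 186 lb.
K₂O mass = 60%×97 + 3%×89 = 60.87 lb.
% K₂O = 60.87 / 186 = 32.7258%.

32.726% K₂O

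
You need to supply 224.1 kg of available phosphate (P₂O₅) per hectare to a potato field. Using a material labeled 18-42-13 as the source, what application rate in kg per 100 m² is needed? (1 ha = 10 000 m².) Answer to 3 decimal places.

5.336 kg of product per hundred sq m

Product per hectare = 224.1 / 42% = 533.571 kg.
Convert to per 100 m²: 533.571 × 0.01 = 5.33571 kg.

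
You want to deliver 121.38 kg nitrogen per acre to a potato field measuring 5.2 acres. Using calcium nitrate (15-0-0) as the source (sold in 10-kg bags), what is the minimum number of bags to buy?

421 bags

Product per acre = 121.38 / 15% = 809.2 kg.
Total product = 809.2 × 5.2 = 4207.84 kg.
Bags = ⌈4207.84 / 10⌉ = 421.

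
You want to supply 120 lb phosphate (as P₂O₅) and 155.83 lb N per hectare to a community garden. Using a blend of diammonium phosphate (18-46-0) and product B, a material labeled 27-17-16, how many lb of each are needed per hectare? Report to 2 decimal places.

Let a = lb of diammonium phosphate, b = lb of product B (per hectare).
P₂O₅: 0.46·a + 0.17·b = 120
N: 0.18·a + 0.27·b = 155.83
Eliminate b: (row1) − 0.17/0.27·(row2) → 0.346667·a = 21.8848, so a = 63.1293.
Then b = (155.83 − 0.18·63.1293) / 0.27 = 535.062.

63.13 lb diammonium phosphate, 535.06 lb product B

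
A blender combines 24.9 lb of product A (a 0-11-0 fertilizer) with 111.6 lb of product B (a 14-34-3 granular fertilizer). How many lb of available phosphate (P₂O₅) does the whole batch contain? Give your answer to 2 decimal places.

P₂O₅ mass = 11%×24.9 + 34%×111.6 = 40.683 lb.

40.68 lb P₂O₅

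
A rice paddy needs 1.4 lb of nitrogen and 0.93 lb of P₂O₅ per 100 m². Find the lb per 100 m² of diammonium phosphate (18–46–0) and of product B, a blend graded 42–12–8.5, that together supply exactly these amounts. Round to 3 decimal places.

1.297 lb diammonium phosphate, 2.777 lb product B

Per-100 m² balance (a = diammonium phosphate, b = product B):
N: 0.18·a + 0.42·b = 1.4
P₂O₅: 0.46·a + 0.12·b = 0.93
Eliminate b: (row1) − 0.42/0.12·(row2) → -1.43·a = -1.855, so a = 1.2972.
Then b = (0.93 − 0.46·1.2972) / 0.12 = 2.77739.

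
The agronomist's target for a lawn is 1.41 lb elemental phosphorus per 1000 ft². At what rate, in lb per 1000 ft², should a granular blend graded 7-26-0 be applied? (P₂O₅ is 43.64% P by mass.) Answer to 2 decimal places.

As P₂O₅: 1.41 / 0.4364 = 3.23098 lb per 1000 ft².
Product per 1000 ft² = 3.23098 / 26% = 12.4268 lb.

12.43 lb of product per thousand sq ft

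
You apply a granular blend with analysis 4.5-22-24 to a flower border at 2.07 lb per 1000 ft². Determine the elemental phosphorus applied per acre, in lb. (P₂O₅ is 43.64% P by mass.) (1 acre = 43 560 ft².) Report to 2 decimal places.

8.66 lb P per acre

P₂O₅ per 1000 ft² = 2.07 × 22% = 0.4554 lb.
Elemental P = 0.4554 × 0.4364 = 0.198737 lb per 1000 ft².
Convert to per acre: 0.198737 × 43.56 = 8.65696 lb.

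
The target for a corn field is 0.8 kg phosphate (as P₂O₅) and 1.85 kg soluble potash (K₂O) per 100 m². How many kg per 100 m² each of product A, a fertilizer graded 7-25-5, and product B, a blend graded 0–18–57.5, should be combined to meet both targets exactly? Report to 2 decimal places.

0.94 kg product A, 3.14 kg product B

With a, b = kg per 100 m² of product A and product B:
P₂O₅: 0.25·a + 0.18·b = 0.8
K₂O: 0.05·a + 0.575·b = 1.85
Solving simultaneously: a = 0.942486, b = 3.13544.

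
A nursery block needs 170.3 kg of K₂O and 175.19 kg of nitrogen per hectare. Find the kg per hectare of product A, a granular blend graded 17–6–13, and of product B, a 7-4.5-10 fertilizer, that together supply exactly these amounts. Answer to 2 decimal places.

708.61 kg product A, 781.81 kg product B

With a, b = kg per hectare of product A and product B:
K₂O: 0.13·a + 0.1·b = 170.3
N: 0.17·a + 0.07·b = 175.19
From row1: a = (170.3 − 0.1·b) / 0.13.
Into row2: 0.17·(170.3 − 0.1·b)/0.13 + 0.07·b = 175.19 → b = 781.8101, a = 708.608.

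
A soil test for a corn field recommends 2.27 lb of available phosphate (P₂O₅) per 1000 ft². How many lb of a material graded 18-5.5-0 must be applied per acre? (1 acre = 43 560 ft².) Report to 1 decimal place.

1797.8 lb of product per acre

Product per 1000 ft² = 2.27 / 5.5% = 41.2727 lb.
Convert to per acre: 41.2727 × 43.56 = 1797.84 lb.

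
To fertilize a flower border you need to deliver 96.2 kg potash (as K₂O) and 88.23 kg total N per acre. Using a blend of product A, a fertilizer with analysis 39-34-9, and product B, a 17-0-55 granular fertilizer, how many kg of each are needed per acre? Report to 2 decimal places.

Let a = kg of product A, b = kg of product B (per acre).
K₂O: 0.09·a + 0.55·b = 96.2
N: 0.39·a + 0.17·b = 88.23
Eliminate a: (row1) − 0.09/0.39·(row2) → 0.510769·b = 75.8392, so b = 148.4804.
Back-substitute: a = (96.2 − 0.55·148.4804) / 0.09 = 161.509.

161.51 kg product A, 148.48 kg product B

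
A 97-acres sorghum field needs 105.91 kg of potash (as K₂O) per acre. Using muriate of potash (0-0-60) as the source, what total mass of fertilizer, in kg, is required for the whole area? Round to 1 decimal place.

Product per acre = 105.91 / 60% = 176.517 kg.
Total product = 176.517 × 97 = 17122.12 kg.

17122.1 kg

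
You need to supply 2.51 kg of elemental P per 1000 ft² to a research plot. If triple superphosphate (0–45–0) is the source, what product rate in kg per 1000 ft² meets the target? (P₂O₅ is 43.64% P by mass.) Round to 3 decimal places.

12.781 kg of product per thousand sq ft

As P₂O₅: 2.51 / 0.4364 = 5.7516 kg per 1000 ft².
Product per 1000 ft² = 5.7516 / 45% = 12.7813 kg.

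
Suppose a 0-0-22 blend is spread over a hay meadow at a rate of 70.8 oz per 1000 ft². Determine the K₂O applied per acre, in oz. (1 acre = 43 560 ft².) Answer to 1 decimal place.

678.5 oz K₂O per acre

K₂O per 1000 ft² = 70.8 × 22% = 15.576 oz.
Convert to per acre: 15.576 × 43.56 = 678.491 oz.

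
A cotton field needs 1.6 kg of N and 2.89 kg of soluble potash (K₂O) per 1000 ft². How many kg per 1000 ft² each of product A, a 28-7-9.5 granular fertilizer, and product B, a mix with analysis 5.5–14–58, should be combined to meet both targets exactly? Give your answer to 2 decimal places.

4.89 kg product A, 4.18 kg product B

With a, b = kg per 1000 ft² of product A and product B:
N: 0.28·a + 0.055·b = 1.6
K₂O: 0.095·a + 0.58·b = 2.89
Eliminate a: (row1) − 0.28/0.095·(row2) → -1.65447·b = -6.91789, so b = 4.18133.
Back-substitute: a = (1.6 − 0.055·4.18133) / 0.28 = 4.89295.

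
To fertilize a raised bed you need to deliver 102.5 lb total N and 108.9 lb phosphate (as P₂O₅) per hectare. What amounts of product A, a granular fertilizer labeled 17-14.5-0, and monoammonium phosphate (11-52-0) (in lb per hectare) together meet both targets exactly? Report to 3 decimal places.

Per-hectare balance (a = product A, b = monoammonium phosphate):
N: 0.17·a + 0.11·b = 102.5
P₂O₅: 0.145·a + 0.52·b = 108.9
Eliminate b: (row1) − 0.11/0.52·(row2) → 0.139327·a = 79.4635, so a = 570.3382.
Then b = (108.9 − 0.145·570.3382) / 0.52 = 50.38647.

570.338 lb product A, 50.386 lb monoammonium phosphate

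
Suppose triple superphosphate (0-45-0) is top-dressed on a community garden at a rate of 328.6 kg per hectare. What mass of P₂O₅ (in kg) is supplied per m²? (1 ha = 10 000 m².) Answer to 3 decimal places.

P₂O₅ per hectare = 328.6 × 45% = 147.87 kg.
Convert to per m²: 147.87 × 0.0001 = 0.014787 kg.

0.015 kg P₂O₅ per sq m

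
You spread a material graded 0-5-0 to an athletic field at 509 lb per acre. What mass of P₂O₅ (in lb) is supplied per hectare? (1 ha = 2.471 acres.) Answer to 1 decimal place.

P₂O₅ per acre = 509 × 5% = 25.45 lb.
Convert to per hectare: 25.45 × 2.471 = 62.8869 lb.

62.9 lb P₂O₅ per hectare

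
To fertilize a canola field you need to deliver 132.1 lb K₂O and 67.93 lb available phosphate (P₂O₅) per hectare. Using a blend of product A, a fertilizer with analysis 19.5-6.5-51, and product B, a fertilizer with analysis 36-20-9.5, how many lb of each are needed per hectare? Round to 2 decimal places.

208.37 lb product A, 271.93 lb product B

Per-hectare balance (a = product A, b = product B):
K₂O: 0.51·a + 0.095·b = 132.1
P₂O₅: 0.065·a + 0.2·b = 67.93
From row1: a = (132.1 − 0.095·b) / 0.51.
Into row2: 0.065·(132.1 − 0.095·b)/0.51 + 0.2·b = 67.93 → b = 271.931, a = 208.366.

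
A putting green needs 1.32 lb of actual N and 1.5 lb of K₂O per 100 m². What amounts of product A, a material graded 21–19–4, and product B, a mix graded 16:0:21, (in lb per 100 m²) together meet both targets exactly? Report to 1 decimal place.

Let a = lb of product A, b = lb of product B (per 100 m²).
N: 0.21·a + 0.16·b = 1.32
K₂O: 0.04·a + 0.21·b = 1.5
Solving simultaneously: a = 0.986737, b = 6.95491.

1.0 lb product A, 7.0 lb product B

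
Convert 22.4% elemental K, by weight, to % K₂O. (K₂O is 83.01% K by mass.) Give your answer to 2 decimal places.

26.98% K₂O

%K₂O = 22.4 / 0.8301 = 26.9847%.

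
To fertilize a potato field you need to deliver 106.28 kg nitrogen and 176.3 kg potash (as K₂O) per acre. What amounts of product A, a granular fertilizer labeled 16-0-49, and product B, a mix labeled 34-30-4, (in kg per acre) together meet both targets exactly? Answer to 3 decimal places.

Per-acre balance (a = product A, b = product B):
N: 0.16·a + 0.34·b = 106.28
K₂O: 0.49·a + 0.04·b = 176.3
Solving simultaneously: a = 347.63296, b = 148.9963.

347.633 kg product A, 148.996 kg product B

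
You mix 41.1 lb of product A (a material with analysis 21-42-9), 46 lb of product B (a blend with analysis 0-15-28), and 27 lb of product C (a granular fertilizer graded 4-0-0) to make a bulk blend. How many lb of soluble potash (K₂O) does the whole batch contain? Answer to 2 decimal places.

16.58 lb K₂O

K₂O mass = 9%×41.1 + 28%×46 + 0%×27 = 16.579 lb.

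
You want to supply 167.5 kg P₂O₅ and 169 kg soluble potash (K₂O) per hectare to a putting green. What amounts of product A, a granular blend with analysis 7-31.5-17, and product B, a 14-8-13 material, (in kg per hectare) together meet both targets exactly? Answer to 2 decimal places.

With a, b = kg per hectare of product A and product B:
P₂O₅: 0.315·a + 0.08·b = 167.5
K₂O: 0.17·a + 0.13·b = 169
From row1: a = (167.5 − 0.08·b) / 0.315.
Into row2: 0.17·(167.5 − 0.08·b)/0.315 + 0.13·b = 169 → b = 905.302, a = 301.828.

301.83 kg product A, 905.30 kg product B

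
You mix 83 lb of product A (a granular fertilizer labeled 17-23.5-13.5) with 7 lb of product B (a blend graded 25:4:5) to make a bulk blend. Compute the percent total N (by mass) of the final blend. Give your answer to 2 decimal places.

17.62% N

Total mass = 83 + 7 = 90 lb.
N mass = 17%×83 + 25%×7 = 15.86 lb.
% N = 15.86 / 90 = 17.6222%.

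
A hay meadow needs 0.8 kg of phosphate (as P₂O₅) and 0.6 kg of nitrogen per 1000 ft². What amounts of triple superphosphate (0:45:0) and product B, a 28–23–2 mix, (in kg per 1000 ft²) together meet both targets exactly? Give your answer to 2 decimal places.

With a, b = kg per 1000 ft² of triple superphosphate and product B:
P₂O₅: 0.45·a + 0.23·b = 0.8
N: 0·a + 0.28·b = 0.6
Solving simultaneously: a = 0.68254, b = 2.14286.

0.68 kg triple superphosphate, 2.14 kg product B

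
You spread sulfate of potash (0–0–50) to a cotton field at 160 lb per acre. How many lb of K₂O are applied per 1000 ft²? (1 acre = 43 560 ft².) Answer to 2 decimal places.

K₂O per acre = 160 × 50% = 80 lb.
Convert to per 1000 ft²: 80 × 0.0229568 = 1.83655 lb.

1.84 lb K₂O per thousand sq ft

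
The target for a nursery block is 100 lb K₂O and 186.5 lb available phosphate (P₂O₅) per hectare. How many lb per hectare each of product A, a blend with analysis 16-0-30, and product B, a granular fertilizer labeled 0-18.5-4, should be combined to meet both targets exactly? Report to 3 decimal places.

198.919 lb product A, 1008.108 lb product B

Per-hectare balance (a = product A, b = product B):
K₂O: 0.3·a + 0.04·b = 100
P₂O₅: 0·a + 0.185·b = 186.5
Solving simultaneously: a = 198.9189, b = 1008.1081.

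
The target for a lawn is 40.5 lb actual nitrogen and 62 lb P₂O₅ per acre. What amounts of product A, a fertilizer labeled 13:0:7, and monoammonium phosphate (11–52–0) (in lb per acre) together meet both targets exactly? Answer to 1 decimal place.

Per-acre balance (a = product A, b = monoammonium phosphate):
N: 0.13·a + 0.11·b = 40.5
P₂O₅: 0·a + 0.52·b = 62
Solving simultaneously: a = 210.651, b = 119.231.

210.7 lb product A, 119.2 lb monoammonium phosphate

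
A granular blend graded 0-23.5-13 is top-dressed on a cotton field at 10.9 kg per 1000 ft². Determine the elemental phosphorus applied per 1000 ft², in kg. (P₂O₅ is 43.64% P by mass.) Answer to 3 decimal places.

1.118 kg P per thousand sq ft

P₂O₅ per 1000 ft² = 10.9 × 23.5% = 2.5615 kg.
Elemental P = 2.5615 × 0.4364 = 1.11784 kg per 1000 ft².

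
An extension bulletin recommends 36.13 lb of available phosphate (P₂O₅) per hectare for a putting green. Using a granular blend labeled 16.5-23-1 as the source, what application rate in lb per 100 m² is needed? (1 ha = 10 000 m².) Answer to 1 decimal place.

1.6 lb of product per hundred sq m

Product per hectare = 36.13 / 23% = 157.087 lb.
Convert to per 100 m²: 157.087 × 0.01 = 1.57087 lb.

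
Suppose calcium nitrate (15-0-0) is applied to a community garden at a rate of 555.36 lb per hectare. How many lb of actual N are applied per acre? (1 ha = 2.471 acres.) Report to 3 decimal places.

33.713 lb N per acre

nitrogen per hectare = 555.36 × 15% = 83.304 lb.
Convert to per acre: 83.304 × 0.404694 = 33.7127 lb.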